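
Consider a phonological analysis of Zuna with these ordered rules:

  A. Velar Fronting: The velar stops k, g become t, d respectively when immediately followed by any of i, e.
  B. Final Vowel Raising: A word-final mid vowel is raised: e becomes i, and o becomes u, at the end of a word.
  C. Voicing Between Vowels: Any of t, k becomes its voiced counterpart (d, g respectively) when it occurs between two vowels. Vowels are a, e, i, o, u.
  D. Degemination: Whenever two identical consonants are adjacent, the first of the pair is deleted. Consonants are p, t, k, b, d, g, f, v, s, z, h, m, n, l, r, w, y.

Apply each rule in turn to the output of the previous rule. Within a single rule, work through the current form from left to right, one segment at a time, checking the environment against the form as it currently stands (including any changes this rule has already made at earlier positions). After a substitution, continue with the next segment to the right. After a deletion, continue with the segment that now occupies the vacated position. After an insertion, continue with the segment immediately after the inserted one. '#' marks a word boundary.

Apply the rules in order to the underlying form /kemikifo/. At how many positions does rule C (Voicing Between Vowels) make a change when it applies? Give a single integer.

A Velar Fronting: [kemikifo] → [temitifo]
B Final Vowel Raising: [temitifo] → [temitifu]
C Voicing Between Vowels: [temitifu] → [temidifu]
D Degemination: no change — [temidifu]
Rule C changed 1 position(s).

1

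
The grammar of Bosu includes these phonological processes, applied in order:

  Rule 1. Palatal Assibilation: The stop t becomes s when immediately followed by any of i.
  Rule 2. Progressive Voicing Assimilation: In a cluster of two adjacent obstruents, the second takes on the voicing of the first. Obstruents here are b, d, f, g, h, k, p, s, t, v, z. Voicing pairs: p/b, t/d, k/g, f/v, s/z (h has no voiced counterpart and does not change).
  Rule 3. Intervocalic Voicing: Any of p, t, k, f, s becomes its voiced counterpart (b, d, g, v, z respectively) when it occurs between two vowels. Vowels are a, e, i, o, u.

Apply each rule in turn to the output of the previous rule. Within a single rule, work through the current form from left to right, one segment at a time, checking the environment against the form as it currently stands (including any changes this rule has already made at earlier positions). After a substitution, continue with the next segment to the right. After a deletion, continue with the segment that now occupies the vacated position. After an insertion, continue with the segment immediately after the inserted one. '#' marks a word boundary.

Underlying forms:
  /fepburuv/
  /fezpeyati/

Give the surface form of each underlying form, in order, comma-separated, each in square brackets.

[feppuruv], [fezbeyazi]

/fepburuv/:
  Rule 1 Palatal Assibilation: no change — [fepburuv]
  Rule 2 Progressive Voicing Assimilation: [fepburuv] → [feppuruv]
  Rule 3 Intervocalic Voicing: no change — [feppuruv]
/fezpeyati/:
  Rule 1 Palatal Assibilation: [fezpeyati] → [fezpeyasi]
  Rule 2 Progressive Voicing Assimilation: [fezpeyasi] → [fezbeyasi]
  Rule 3 Intervocalic Voicing: [fezbeyasi] → [fezbeyazi]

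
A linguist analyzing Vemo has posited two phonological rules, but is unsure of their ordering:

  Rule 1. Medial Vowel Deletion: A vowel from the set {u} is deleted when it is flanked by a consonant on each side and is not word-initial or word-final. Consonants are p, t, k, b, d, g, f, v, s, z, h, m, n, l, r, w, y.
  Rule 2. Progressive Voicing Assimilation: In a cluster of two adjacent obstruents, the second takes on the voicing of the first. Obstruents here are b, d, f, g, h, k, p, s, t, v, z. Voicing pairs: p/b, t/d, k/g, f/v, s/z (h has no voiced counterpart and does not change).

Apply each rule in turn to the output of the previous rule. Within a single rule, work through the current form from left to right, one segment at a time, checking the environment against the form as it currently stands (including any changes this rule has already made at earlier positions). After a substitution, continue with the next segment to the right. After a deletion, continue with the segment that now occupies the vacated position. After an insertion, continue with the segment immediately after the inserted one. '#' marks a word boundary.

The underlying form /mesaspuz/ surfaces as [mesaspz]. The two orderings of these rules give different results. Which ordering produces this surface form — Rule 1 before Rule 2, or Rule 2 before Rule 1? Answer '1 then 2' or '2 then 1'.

Order 1 then 2:
  1 Medial Vowel Deletion: [mesaspuz] → [mesaspz]
  2 Progressive Voicing Assimilation: [mesaspz] → [mesasps]
  result: [mesasps]
Order 2 then 1:
  2 Progressive Voicing Assimilation: no change — [mesaspuz]
  1 Medial Vowel Deletion: [mesaspuz] → [mesaspz]
  result: [mesaspz]

2 then 1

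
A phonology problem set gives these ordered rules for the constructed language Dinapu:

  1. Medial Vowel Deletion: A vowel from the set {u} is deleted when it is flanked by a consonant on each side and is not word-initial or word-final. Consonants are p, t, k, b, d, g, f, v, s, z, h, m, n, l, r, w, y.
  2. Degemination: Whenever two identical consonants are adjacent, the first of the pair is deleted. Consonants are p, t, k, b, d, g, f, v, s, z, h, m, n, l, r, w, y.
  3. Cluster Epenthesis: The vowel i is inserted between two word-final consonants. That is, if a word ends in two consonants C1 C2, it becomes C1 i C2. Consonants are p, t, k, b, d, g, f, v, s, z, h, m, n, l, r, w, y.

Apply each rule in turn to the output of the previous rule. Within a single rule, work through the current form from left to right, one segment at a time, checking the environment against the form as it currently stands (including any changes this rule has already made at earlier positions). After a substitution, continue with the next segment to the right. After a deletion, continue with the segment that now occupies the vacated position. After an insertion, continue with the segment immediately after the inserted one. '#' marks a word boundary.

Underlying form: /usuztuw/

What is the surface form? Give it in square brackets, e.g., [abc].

[usztiw]

1 Medial Vowel Deletion: [usuztuw] → [usztw]
2 Degemination: no change — [usztw]
3 Cluster Epenthesis: [usztw] → [usztiw]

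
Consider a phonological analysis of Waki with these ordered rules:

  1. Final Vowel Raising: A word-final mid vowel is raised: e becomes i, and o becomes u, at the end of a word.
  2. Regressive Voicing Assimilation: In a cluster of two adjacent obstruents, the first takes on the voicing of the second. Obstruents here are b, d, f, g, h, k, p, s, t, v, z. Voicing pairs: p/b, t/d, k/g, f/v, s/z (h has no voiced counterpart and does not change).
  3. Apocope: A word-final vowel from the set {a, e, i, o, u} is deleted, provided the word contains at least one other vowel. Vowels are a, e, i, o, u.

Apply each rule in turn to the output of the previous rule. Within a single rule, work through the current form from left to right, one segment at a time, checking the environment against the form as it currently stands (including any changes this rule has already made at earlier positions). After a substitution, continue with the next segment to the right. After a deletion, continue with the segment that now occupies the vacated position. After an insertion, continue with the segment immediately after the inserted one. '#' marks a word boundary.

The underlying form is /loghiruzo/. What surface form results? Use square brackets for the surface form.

1 Final Vowel Raising: [loghiruzo] → [loghiruzu]
2 Regressive Voicing Assimilation: [loghiruzu] → [lokhiruzu]
3 Apocope: [lokhiruzu] → [lokhiruz]

[lokhiruz]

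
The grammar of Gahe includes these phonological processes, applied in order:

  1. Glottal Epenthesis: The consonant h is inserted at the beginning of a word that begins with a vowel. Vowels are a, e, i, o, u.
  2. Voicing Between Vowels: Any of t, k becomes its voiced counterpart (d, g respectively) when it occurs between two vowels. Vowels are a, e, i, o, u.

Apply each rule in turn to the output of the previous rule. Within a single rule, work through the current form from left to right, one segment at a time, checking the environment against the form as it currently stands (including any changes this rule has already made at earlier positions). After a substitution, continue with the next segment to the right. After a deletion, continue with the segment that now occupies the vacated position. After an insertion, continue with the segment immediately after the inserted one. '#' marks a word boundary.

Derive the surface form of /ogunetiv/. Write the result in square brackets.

[hogunediv]

1 Glottal Epenthesis: [ogunetiv] → [hogunetiv]
2 Voicing Between Vowels: [hogunetiv] → [hogunediv]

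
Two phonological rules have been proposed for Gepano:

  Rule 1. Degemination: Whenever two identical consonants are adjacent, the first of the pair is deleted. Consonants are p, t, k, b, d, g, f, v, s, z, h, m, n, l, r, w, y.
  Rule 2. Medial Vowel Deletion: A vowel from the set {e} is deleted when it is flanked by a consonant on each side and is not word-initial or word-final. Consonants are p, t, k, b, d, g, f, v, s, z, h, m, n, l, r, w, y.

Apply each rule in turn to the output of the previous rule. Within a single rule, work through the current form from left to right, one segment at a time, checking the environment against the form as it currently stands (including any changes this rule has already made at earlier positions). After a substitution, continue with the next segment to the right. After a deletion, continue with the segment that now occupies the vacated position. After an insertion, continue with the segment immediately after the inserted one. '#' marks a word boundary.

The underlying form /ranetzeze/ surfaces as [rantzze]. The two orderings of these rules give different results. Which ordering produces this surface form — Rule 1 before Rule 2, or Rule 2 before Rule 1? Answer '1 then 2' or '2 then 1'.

Order 1 then 2:
  1 Degemination: no change — [ranetzeze]
  2 Medial Vowel Deletion: [ranetzeze] → [rantzze]
  result: [rantzze]
Order 2 then 1:
  2 Medial Vowel Deletion: [ranetzeze] → [rantzze]
  1 Degemination: [rantzze] → [rantze]
  result: [rantze]

1 then 2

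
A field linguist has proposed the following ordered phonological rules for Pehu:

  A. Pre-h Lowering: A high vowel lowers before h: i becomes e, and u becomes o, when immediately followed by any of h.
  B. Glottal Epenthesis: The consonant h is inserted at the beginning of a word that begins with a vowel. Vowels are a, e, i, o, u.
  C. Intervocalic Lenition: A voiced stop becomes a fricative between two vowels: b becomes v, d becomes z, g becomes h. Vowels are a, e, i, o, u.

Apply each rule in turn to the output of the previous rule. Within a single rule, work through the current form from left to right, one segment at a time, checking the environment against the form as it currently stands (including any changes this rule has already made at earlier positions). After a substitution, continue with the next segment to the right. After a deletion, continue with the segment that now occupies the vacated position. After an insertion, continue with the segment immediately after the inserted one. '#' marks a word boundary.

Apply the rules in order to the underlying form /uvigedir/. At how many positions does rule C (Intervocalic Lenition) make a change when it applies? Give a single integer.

2

A Pre-h Lowering: no change — [uvigedir]
B Glottal Epenthesis: [uvigedir] → [huvigedir]
C Intervocalic Lenition: [huvigedir] → [huvihezir]
Rule C changed 2 position(s).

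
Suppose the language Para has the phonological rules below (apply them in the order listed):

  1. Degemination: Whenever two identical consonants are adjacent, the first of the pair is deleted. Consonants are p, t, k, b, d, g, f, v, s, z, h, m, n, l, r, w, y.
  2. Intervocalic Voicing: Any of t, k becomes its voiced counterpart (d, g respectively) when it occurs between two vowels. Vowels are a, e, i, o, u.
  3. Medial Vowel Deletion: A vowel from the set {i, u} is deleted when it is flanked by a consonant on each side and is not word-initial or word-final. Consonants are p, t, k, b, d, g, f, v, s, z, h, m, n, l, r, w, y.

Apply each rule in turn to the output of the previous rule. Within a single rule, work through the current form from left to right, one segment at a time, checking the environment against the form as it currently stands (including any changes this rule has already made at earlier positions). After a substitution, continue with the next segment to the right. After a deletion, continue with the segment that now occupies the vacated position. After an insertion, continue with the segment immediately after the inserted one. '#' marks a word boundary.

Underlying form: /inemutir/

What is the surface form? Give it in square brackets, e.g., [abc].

[inemdr]

1 Degemination: no change — [inemutir]
2 Intervocalic Voicing: [inemutir] → [inemudir]
3 Medial Vowel Deletion: [inemudir] → [inemdr]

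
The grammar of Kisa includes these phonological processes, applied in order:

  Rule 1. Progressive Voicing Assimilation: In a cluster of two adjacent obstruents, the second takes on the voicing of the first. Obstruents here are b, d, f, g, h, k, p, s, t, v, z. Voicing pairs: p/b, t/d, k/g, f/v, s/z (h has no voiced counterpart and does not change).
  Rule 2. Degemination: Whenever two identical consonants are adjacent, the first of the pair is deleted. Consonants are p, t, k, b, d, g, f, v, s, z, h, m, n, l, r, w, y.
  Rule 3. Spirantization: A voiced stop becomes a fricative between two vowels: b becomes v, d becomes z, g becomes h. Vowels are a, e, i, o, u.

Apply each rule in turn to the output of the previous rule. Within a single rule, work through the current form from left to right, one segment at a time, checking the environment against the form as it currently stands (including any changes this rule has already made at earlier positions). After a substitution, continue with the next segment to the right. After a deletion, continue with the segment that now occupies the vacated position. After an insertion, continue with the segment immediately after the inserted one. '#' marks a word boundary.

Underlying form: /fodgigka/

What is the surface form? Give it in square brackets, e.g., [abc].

[fodgiha]

Rule 1 Progressive Voicing Assimilation: [fodgigka] → [fodgigga]
Rule 2 Degemination: [fodgigga] → [fodgiga]
Rule 3 Spirantization: [fodgiga] → [fodgiha]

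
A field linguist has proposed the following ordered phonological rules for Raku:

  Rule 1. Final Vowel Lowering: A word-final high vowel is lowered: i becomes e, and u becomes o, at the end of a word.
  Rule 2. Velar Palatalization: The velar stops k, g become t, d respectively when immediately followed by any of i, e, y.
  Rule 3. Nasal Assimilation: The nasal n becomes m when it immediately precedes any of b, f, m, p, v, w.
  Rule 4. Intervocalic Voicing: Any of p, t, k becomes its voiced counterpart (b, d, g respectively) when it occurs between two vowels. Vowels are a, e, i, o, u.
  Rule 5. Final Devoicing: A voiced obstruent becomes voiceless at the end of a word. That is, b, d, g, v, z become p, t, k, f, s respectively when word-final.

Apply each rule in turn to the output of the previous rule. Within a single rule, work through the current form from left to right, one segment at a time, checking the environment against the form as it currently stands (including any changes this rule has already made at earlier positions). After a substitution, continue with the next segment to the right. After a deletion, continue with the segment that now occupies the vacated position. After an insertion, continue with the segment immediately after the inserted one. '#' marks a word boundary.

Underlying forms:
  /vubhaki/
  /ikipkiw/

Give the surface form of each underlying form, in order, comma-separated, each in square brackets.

/vubhaki/:
  Rule 1 Final Vowel Lowering: [vubhaki] → [vubhake]
  Rule 2 Velar Palatalization: [vubhake] → [vubhate]
  Rule 3 Nasal Assimilation: no change — [vubhate]
  Rule 4 Intervocalic Voicing: [vubhate] → [vubhade]
  Rule 5 Final Devoicing: no change — [vubhade]
/ikipkiw/:
  Rule 1 Final Vowel Lowering: no change — [ikipkiw]
  Rule 2 Velar Palatalization: [ikipkiw] → [itiptiw]
  Rule 3 Nasal Assimilation: no change — [itiptiw]
  Rule 4 Intervocalic Voicing: [itiptiw] → [idiptiw]
  Rule 5 Final Devoicing: no change — [idiptiw]

[vubhade], [idiptiw]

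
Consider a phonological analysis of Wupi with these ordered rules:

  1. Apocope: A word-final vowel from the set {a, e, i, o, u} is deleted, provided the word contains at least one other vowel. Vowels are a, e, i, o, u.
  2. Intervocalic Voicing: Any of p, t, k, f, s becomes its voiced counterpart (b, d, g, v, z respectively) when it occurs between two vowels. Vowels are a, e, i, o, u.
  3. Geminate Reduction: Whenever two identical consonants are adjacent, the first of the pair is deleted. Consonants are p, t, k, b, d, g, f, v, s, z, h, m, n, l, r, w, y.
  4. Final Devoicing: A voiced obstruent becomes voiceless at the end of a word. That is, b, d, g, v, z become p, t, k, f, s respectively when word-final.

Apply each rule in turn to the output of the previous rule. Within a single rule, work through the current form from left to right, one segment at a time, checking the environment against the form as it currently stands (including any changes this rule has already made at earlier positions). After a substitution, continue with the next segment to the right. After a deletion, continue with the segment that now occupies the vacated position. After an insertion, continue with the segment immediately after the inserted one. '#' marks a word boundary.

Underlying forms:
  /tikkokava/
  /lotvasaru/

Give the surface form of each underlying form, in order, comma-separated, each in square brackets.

[tikogaf], [lotvazar]

/tikkokava/:
  1 Apocope: [tikkokava] → [tikkokav]
  2 Intervocalic Voicing: [tikkokav] → [tikkogav]
  3 Geminate Reduction: [tikkogav] → [tikogav]
  4 Final Devoicing: [tikogav] → [tikogaf]
/lotvasaru/:
  1 Apocope: [lotvasaru] → [lotvasar]
  2 Intervocalic Voicing: [lotvasar] → [lotvazar]
  3 Geminate Reduction: no change — [lotvazar]
  4 Final Devoicing: no change — [lotvazar]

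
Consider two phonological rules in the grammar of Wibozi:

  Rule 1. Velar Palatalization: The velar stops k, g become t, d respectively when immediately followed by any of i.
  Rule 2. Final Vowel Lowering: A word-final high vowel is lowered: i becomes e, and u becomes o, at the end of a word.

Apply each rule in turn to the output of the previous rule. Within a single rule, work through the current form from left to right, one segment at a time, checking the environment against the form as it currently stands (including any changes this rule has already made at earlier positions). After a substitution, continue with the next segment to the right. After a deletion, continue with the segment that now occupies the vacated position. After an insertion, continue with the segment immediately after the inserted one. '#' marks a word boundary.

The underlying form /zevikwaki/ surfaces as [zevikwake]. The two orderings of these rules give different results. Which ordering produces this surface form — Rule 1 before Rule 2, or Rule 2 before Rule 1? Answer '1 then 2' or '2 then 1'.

2 then 1

Order 1 then 2:
  1 Velar Palatalization: [zevikwaki] → [zevikwati]
  2 Final Vowel Lowering: [zevikwati] → [zevikwate]
  result: [zevikwate]
Order 2 then 1:
  2 Final Vowel Lowering: [zevikwaki] → [zevikwake]
  1 Velar Palatalization: no change — [zevikwake]
  result: [zevikwake]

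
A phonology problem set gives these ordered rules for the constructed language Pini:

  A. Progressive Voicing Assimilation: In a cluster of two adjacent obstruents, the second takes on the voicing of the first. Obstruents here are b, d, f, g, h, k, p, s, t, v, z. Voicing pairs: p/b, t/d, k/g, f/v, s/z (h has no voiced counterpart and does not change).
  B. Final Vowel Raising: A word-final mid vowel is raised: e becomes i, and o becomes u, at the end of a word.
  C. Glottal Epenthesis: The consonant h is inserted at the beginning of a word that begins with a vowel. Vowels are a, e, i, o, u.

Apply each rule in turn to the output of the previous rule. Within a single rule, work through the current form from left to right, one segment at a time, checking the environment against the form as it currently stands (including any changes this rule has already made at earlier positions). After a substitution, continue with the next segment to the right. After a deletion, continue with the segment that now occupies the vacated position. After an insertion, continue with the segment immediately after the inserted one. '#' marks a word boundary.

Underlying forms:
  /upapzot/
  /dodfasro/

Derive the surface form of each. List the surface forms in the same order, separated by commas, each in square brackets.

[hupapsot], [dodvasru]

/upapzot/:
  A Progressive Voicing Assimilation: [upapzot] → [upapsot]
  B Final Vowel Raising: no change — [upapsot]
  C Glottal Epenthesis: [upapsot] → [hupapsot]
/dodfasro/:
  A Progressive Voicing Assimilation: [dodfasro] → [dodvasro]
  B Final Vowel Raising: [dodvasro] → [dodvasru]
  C Glottal Epenthesis: no change — [dodvasru]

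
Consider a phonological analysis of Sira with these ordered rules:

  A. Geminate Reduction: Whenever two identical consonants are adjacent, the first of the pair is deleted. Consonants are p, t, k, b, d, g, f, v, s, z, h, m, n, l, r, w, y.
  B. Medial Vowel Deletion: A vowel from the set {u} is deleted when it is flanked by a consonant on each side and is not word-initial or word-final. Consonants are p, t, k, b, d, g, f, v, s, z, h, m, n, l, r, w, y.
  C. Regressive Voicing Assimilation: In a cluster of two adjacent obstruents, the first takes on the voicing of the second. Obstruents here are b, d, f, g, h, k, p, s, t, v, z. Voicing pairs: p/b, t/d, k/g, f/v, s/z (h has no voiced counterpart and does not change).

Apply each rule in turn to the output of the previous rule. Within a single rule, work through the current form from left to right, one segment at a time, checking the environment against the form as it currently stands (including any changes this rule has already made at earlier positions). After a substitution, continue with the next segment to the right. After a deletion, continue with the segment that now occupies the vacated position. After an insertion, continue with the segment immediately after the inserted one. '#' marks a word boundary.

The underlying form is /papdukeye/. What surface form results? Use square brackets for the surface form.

[pabtkeye]

A Geminate Reduction: no change — [papdukeye]
B Medial Vowel Deletion: [papdukeye] → [papdkeye]
C Regressive Voicing Assimilation: [papdkeye] → [pabtkeye]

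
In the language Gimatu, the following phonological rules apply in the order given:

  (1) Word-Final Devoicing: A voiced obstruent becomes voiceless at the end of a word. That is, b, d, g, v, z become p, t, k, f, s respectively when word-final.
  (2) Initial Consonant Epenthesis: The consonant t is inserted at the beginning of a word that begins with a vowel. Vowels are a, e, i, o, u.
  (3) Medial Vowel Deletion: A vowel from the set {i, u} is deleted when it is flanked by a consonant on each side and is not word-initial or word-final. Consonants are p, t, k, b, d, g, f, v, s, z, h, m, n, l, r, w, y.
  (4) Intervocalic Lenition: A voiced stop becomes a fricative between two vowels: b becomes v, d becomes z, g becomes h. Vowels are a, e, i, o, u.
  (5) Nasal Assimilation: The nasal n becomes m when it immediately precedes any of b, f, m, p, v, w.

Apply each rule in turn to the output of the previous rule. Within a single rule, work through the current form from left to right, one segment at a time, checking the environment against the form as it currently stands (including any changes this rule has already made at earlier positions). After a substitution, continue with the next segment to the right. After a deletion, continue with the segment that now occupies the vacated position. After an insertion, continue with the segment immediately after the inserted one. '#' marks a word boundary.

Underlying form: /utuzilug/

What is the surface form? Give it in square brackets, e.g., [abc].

[ttzlk]

(1) Word-Final Devoicing: [utuzilug] → [utuziluk]
(2) Initial Consonant Epenthesis: [utuziluk] → [tutuziluk]
(3) Medial Vowel Deletion: [tutuziluk] → [ttzlk]
(4) Intervocalic Lenition: no change — [ttzlk]
(5) Nasal Assimilation: no change — [ttzlk]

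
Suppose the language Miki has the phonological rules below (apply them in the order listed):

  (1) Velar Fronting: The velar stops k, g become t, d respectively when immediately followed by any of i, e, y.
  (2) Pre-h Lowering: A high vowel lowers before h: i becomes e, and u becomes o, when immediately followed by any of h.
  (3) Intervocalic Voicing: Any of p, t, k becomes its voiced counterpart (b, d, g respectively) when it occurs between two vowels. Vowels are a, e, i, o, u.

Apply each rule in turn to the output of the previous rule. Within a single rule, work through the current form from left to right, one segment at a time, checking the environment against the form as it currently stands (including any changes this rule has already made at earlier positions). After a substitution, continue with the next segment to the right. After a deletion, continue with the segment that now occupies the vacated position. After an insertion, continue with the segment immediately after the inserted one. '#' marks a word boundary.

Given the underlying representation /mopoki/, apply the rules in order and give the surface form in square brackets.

[mobodi]

(1) Velar Fronting: [mopoki] → [mopoti]
(2) Pre-h Lowering: no change — [mopoti]
(3) Intervocalic Voicing: [mopoti] → [mobodi]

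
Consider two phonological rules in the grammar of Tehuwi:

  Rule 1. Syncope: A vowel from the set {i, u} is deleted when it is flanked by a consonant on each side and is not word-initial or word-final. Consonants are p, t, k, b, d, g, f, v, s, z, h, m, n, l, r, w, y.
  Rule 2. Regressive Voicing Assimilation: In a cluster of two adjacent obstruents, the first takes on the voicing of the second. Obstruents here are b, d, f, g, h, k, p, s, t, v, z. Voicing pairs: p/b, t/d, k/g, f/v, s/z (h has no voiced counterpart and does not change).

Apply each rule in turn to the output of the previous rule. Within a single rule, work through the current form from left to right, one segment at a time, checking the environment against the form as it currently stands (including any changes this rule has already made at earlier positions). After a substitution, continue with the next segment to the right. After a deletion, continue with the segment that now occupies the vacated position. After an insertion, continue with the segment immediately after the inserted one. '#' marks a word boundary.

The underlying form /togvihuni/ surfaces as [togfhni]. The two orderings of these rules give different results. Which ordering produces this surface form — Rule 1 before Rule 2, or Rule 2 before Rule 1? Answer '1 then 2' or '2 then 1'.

Order 1 then 2:
  1 Syncope: [togvihuni] → [togvhni]
  2 Regressive Voicing Assimilation: [togvhni] → [togfhni]
  result: [togfhni]
Order 2 then 1:
  2 Regressive Voicing Assimilation: no change — [togvihuni]
  1 Syncope: [togvihuni] → [togvhni]
  result: [togvhni]

1 then 2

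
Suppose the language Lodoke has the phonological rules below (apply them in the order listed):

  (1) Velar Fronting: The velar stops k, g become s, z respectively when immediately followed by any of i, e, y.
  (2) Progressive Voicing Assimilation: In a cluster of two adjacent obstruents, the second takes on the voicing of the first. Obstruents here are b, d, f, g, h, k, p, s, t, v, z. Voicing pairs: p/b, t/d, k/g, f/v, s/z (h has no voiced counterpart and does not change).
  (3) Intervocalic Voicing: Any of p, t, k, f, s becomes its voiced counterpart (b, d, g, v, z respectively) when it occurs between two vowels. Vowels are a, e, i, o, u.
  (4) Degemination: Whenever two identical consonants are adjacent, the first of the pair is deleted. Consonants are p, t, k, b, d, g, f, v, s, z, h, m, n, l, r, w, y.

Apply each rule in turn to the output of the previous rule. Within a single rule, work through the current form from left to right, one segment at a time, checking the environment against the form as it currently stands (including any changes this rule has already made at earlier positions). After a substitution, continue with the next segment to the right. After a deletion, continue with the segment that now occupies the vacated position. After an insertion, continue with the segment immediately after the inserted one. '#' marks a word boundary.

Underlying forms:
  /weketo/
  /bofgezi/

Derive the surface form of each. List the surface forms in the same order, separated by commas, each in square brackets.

/weketo/:
  (1) Velar Fronting: [weketo] → [weseto]
  (2) Progressive Voicing Assimilation: no change — [weseto]
  (3) Intervocalic Voicing: [weseto] → [wezedo]
  (4) Degemination: no change — [wezedo]
/bofgezi/:
  (1) Velar Fronting: [bofgezi] → [bofzezi]
  (2) Progressive Voicing Assimilation: [bofzezi] → [bofsezi]
  (3) Intervocalic Voicing: no change — [bofsezi]
  (4) Degemination: no change — [bofsezi]

[wezedo], [bofsezi]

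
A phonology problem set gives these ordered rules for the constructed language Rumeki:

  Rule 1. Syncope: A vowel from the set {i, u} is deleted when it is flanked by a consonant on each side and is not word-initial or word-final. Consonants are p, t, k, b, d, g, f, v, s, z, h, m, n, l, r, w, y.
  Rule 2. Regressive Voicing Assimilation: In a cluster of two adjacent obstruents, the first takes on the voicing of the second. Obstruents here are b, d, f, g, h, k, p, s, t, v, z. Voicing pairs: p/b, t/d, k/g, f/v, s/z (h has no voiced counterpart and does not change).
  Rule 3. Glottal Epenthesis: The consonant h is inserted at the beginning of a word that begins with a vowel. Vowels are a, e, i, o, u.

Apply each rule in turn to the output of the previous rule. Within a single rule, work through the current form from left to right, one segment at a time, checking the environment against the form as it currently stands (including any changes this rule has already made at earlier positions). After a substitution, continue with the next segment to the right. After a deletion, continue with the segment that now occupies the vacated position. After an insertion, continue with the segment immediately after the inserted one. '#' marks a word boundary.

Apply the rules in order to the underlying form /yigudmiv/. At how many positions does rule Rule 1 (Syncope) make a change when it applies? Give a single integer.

Rule 1 Syncope: [yigudmiv] → [ygdmv]
Rule 2 Regressive Voicing Assimilation: no change — [ygdmv]
Rule 3 Glottal Epenthesis: no change — [ygdmv]
Rule Rule 1 changed 3 position(s).

3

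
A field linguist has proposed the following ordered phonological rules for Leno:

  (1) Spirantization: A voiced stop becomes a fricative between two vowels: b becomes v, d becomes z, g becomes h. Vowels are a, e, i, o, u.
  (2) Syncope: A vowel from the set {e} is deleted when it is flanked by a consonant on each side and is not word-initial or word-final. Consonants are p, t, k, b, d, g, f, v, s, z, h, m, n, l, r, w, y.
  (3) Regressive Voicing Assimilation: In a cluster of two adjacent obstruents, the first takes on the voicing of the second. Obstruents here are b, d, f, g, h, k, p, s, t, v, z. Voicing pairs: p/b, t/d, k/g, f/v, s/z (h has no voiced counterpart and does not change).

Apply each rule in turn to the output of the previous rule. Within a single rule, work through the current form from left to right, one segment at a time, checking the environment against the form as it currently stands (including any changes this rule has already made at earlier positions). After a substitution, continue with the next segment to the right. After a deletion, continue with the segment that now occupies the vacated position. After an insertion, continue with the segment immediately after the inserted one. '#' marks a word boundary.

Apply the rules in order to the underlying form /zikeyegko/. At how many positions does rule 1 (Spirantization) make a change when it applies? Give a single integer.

(1) Spirantization: no change — [zikeyegko]
(2) Syncope: [zikeyegko] → [zikygko]
(3) Regressive Voicing Assimilation: [zikygko] → [zikykko]
Rule 1 changed 0 position(s).

0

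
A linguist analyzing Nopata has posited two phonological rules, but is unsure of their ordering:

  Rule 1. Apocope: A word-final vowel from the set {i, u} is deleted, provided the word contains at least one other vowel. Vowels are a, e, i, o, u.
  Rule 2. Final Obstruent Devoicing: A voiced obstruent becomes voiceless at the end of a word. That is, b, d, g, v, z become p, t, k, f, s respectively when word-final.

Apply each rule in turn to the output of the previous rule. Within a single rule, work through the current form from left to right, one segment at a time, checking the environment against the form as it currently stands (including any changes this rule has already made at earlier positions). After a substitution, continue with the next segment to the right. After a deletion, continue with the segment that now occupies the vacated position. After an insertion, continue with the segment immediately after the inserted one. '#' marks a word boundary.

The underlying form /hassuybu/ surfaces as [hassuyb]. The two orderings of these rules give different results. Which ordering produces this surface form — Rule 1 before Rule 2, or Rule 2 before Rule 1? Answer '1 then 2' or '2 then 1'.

Order 1 then 2:
  1 Apocope: [hassuybu] → [hassuyb]
  2 Final Obstruent Devoicing: [hassuyb] → [hassuyp]
  result: [hassuyp]
Order 2 then 1:
  2 Final Obstruent Devoicing: no change — [hassuybu]
  1 Apocope: [hassuybu] → [hassuyb]
  result: [hassuyb]

2 then 1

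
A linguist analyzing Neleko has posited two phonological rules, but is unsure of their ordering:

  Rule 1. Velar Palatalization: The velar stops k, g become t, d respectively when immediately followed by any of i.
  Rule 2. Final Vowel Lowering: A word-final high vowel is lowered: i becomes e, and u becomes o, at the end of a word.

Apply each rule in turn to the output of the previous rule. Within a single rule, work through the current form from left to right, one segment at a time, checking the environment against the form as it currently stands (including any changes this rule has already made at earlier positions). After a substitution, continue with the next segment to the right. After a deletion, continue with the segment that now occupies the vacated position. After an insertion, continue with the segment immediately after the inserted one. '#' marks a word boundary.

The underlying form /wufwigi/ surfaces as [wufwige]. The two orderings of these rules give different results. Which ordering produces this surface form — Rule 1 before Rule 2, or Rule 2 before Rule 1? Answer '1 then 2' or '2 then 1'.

2 then 1

Order 1 then 2:
  1 Velar Palatalization: [wufwigi] → [wufwidi]
  2 Final Vowel Lowering: [wufwidi] → [wufwide]
  result: [wufwide]
Order 2 then 1:
  2 Final Vowel Lowering: [wufwigi] → [wufwige]
  1 Velar Palatalization: no change — [wufwige]
  result: [wufwige]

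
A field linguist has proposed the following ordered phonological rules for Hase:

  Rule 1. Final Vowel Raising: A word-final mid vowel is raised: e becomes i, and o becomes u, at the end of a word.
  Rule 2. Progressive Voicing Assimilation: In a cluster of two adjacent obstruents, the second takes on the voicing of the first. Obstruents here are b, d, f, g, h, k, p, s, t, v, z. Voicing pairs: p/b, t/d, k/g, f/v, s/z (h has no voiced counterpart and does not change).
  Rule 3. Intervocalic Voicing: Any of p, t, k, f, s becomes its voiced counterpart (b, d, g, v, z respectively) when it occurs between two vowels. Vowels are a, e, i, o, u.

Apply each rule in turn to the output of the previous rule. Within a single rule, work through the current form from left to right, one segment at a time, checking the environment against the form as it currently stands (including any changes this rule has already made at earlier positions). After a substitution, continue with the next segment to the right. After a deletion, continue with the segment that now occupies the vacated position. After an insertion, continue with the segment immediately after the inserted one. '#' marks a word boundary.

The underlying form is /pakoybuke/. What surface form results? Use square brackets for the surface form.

Rule 1 Final Vowel Raising: [pakoybuke] → [pakoybuki]
Rule 2 Progressive Voicing Assimilation: no change — [pakoybuki]
Rule 3 Intervocalic Voicing: [pakoybuki] → [pagoybugi]

[pagoybugi]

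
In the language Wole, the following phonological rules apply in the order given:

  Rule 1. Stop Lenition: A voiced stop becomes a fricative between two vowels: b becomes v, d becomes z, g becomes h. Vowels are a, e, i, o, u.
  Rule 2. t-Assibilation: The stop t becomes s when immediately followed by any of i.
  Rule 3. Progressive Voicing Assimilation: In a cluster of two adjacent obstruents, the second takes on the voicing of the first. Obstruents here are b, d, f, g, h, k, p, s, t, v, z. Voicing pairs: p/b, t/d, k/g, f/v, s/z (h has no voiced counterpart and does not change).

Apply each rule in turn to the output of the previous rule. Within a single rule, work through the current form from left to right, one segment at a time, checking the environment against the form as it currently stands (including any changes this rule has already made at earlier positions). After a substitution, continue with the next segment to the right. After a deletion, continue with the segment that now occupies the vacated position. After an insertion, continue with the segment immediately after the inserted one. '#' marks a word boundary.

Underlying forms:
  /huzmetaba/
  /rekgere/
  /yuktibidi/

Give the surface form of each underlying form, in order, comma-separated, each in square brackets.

/huzmetaba/:
  Rule 1 Stop Lenition: [huzmetaba] → [huzmetava]
  Rule 2 t-Assibilation: no change — [huzmetava]
  Rule 3 Progressive Voicing Assimilation: no change — [huzmetava]
/rekgere/:
  Rule 1 Stop Lenition: no change — [rekgere]
  Rule 2 t-Assibilation: no change — [rekgere]
  Rule 3 Progressive Voicing Assimilation: [rekgere] → [rekkere]
/yuktibidi/:
  Rule 1 Stop Lenition: [yuktibidi] → [yuktivizi]
  Rule 2 t-Assibilation: [yuktivizi] → [yuksivizi]
  Rule 3 Progressive Voicing Assimilation: no change — [yuksivizi]

[huzmetava], [rekkere], [yuksivizi]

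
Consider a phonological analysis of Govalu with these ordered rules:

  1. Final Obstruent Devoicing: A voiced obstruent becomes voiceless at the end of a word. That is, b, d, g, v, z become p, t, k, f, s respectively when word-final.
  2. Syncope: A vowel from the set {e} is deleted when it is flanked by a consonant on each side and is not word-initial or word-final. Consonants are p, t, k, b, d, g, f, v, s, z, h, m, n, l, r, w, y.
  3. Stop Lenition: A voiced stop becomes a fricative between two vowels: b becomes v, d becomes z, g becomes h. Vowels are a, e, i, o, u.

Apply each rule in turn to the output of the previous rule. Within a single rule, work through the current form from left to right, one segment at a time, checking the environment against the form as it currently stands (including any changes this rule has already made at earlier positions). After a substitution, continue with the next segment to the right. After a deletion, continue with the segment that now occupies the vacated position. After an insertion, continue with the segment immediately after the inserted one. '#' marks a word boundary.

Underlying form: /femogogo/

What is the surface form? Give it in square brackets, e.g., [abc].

[fmohoho]

1 Final Obstruent Devoicing: no change — [femogogo]
2 Syncope: [femogogo] → [fmogogo]
3 Stop Lenition: [fmogogo] → [fmohoho]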